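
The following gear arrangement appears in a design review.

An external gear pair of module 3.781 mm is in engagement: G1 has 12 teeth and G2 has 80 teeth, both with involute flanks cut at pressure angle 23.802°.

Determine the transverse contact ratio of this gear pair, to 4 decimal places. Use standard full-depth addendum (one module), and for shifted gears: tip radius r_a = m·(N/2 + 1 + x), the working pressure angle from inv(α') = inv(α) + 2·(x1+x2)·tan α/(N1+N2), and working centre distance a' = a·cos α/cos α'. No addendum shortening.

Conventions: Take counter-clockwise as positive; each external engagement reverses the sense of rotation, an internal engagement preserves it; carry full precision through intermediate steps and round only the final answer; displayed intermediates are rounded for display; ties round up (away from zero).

1.4824

class = single-mesh tooth geometry [involute pair 12T × 80T, m = 3.781]
base radii: r_b1 = 20.756455, r_b2 = 138.376370
tip radii: r_a1 = 26.467000, r_a2 = 155.021000
no profile shift: α' = α, a' = a
action lengths: √(r_a1²−r_b1²) = 16.421682, √(r_a2²−r_b2²) = 69.881977
base pitch p_b = π·m·cos α = 10.868055
CR = (16.421682 + 69.881977 − 173.926000·sin 23.80200°)/10.868055 = 1.482426
contact ratio ≈ 1.4824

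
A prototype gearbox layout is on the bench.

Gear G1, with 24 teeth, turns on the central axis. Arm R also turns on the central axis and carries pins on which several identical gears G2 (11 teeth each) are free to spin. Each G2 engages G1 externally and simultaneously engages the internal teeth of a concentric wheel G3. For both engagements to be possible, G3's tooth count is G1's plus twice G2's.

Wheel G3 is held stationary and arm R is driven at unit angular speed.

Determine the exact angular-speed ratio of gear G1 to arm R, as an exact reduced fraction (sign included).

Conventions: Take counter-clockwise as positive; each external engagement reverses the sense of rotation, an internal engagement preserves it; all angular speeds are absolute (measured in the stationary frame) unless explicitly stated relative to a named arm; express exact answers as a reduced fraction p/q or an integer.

35/12

recognized (axles ride arm R): planetary set, 24/11/46 teeth
ring teeth: 24 + 2·11 = 46
24(ω_sun−ω_arm) = −46(ω_ring−ω_arm),  ω_ring = 0, ω_arm = 1
ω_sun = 1 − (46/24)(0−1) = 35/12
ω_out/ω_in = 35/12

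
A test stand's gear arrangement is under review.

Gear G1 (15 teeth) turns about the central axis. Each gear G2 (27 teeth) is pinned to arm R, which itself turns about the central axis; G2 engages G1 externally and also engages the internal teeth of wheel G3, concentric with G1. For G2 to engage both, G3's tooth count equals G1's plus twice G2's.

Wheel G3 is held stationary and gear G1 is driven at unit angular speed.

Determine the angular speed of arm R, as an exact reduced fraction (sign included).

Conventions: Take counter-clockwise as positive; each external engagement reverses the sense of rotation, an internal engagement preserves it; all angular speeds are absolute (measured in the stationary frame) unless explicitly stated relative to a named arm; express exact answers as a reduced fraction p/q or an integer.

planetary set (15T centre, 27T on arm, 69T internal) — Willis relation
ring teeth: 15 + 2·27 = 69
15(ω_sun−ω_arm) = −69(ω_ring−ω_arm),  ω_ring = 0, ω_sun = 1
15(1−ω_arm) = −69(0−ω_arm)  ⇒  84·ω_arm = 15  ⇒  ω_arm = 5/28
exact speed ratio = 5/28

5/28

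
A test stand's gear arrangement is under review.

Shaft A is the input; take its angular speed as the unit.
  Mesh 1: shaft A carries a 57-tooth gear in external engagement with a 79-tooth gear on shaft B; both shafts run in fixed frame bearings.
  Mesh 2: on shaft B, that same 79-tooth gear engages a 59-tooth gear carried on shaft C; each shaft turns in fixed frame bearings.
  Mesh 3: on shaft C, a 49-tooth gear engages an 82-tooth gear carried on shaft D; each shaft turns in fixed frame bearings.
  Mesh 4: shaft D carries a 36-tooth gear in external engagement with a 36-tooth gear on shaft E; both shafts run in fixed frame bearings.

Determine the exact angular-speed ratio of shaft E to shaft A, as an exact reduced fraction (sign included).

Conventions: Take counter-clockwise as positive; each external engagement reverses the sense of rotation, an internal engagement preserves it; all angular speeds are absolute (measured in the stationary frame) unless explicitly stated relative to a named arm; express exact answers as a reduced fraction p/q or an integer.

class = fixed-axis compound train [4 meshes; 4 ratios multiply, 4 sense flips]
mesh 1 [57T→79T]: running ratio 57/79, sense −
mesh 2 [79T→59T]: running ratio 57/59, sense +
mesh 3 [49T→82T]: running ratio 2793/4838, sense −
mesh 4 [36T→36T]: running ratio 2793/4838, sense +
ω_out/ω_in = 2793/4838

2793/4838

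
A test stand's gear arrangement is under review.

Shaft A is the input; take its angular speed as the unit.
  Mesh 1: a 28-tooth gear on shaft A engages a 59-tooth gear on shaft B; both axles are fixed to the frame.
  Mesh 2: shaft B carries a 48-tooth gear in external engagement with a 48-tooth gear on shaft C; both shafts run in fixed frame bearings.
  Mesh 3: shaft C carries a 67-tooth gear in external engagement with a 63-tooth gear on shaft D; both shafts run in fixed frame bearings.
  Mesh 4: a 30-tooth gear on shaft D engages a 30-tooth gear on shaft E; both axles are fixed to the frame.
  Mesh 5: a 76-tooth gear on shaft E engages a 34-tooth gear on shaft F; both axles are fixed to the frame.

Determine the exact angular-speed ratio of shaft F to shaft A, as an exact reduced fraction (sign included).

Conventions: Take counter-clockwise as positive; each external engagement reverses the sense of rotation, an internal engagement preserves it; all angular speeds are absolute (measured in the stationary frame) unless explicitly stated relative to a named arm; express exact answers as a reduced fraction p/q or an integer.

-10184/9027

class = fixed-axis compound train [5 meshes; 5 ratios multiply, 5 sense flips]
mesh 1 [28T→59T]: running ratio 28/59, sense −
mesh 2 [48T→48T]: running ratio 28/59, sense +
mesh 3 [67T→63T]: running ratio 268/531, sense −
mesh 4 [30T→30T]: running ratio 268/531, sense +
mesh 5 [76T→34T]: running ratio 10184/9027, sense −
ω_out/ω_in = -10184/9027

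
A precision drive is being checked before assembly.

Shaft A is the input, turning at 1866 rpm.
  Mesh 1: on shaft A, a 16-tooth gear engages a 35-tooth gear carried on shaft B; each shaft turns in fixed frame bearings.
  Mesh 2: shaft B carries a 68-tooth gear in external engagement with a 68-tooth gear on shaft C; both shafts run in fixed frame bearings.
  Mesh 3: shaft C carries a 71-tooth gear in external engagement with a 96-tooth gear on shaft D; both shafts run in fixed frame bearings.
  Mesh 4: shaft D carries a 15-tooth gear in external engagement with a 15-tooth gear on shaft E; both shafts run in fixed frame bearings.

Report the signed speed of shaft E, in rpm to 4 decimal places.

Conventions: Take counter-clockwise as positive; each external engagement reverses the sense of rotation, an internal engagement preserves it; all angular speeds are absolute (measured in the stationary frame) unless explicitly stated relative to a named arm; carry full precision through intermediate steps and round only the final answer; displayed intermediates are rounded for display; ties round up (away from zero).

topology: fixed-axis compound train — 4 meshes, A→E
mesh 1 [16T→35T]: ω = 1866.0000×16/35 = 853.0286 rpm, sense flips to −
mesh 2 [68T→68T]: ω = 853.0286×68/68 = 853.0286 rpm, sense flips to +
mesh 3 [71T→96T]: ω = 853.0286×71/96 = 630.8857 rpm, sense flips to −
mesh 4 [15T→15T]: ω = 630.8857×15/15 = 630.8857 rpm, sense flips to +
signed output speed = +630.8857 rpm

+630.8857 rpm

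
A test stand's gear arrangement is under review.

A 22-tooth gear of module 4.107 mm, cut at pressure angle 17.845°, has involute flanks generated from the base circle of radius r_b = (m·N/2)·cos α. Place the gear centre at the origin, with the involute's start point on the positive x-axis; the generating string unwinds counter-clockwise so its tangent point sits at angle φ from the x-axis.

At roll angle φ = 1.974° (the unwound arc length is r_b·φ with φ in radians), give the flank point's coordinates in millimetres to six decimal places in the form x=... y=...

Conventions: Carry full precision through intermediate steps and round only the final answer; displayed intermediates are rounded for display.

x=43.029005 y=0.000586

recognized (one wheel, involute flank): single-mesh tooth geometry, m = 4.107, N = 22
pitch radius r_p = m·N/2 = 4.107·22/2 = 45.177000
base radius r_b = r_p·cos α = 45.177000·cos 17.845° = 43.003490
roll angle φ = 1.974° = 0.03445280 rad
x = r_b·(cos φ + φ·sin φ) = 43.029005
y = r_b·(sin φ − φ·cos φ) = 0.000586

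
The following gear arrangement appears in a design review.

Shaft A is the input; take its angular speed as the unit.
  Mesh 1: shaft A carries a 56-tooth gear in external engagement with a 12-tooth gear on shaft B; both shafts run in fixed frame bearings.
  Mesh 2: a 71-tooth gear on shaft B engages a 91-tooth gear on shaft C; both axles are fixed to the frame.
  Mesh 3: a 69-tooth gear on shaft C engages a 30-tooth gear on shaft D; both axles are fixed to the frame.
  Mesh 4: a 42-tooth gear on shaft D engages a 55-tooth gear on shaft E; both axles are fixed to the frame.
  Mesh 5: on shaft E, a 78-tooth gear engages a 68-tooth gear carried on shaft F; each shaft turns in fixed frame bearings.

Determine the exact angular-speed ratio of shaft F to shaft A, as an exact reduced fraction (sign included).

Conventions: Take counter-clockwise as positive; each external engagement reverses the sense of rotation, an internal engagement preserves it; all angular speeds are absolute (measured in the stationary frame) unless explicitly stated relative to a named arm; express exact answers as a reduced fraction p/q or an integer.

-34293/4675

class = fixed-axis compound train [5 meshes; 5 ratios multiply, 5 sense flips]
mesh 1 [56T→12T]: running ratio 14/3, sense −
mesh 2 [71T→91T]: running ratio 142/39, sense +
mesh 3 [69T→30T]: running ratio 1633/195, sense −
mesh 4 [42T→55T]: running ratio 22862/3575, sense +
mesh 5 [78T→68T]: running ratio 34293/4675, sense −
ω_out/ω_in = -34293/4675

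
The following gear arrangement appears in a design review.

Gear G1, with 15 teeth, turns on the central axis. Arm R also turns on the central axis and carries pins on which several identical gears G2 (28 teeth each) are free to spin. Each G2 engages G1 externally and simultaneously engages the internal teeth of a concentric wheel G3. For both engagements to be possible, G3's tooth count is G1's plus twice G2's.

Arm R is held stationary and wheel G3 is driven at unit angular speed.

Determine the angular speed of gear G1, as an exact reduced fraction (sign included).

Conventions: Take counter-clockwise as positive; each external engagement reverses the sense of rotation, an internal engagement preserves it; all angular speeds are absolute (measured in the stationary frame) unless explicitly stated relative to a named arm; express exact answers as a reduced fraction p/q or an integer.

planetary set (15T centre, 28T on arm, 71T internal) — Willis relation
ring teeth: 15 + 2·28 = 71
15(ω_sun−ω_arm) = −71(ω_ring−ω_arm),  ω_arm = 0, ω_ring = 1
ω_sun = 0 − (71/15)(1−0) = -71/15
exact speed ratio = -71/15

-71/15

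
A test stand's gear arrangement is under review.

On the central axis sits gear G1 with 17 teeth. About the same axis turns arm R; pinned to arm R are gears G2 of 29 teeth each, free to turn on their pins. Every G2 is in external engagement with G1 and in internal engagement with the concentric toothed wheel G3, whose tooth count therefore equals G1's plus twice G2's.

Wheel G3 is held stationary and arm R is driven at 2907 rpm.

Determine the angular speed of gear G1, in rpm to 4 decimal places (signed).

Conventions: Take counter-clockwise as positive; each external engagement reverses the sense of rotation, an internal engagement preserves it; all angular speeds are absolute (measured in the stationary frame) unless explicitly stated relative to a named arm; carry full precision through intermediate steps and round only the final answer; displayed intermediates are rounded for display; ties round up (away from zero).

+15732.0000 rpm

planetary set (17T centre, 29T on arm, 75T internal) — Willis relation
normalise by the input: solve with ω_arm = 1, then scale by 2907 rpm
ring teeth: 17 + 2·29 = 75
17(ω_sun−ω_arm) = −75(ω_ring−ω_arm),  ω_ring = 0, ω_arm = 1
ω_sun = 1 − (75/17)(0−1) = 92/17
scale: ω_sun = 92/17 × 2907 rpm = +15732.0000 rpm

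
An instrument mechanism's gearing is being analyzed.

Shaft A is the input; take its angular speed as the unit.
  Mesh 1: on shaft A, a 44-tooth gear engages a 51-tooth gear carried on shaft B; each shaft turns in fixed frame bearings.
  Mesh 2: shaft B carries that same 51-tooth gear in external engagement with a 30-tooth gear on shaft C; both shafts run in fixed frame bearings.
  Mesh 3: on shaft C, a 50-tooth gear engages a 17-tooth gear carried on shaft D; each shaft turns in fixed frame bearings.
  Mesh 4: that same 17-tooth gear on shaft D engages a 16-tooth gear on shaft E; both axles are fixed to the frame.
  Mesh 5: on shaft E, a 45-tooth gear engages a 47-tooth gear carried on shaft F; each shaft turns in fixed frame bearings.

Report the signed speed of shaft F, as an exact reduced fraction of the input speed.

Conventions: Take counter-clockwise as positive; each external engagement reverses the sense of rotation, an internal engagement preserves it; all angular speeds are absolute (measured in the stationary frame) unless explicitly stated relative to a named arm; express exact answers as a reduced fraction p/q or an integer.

-825/188

5-mesh fixed-axis compound train (all bearings frame-fixed)
mesh 1 [44T→51T]: |ω|/ω_in = 1×44/51 = 44/51, sense flips to −
mesh 2 [51T→30T]: |ω|/ω_in = (44/51)×51/30 = 22/15, sense flips to +
mesh 3 [50T→17T]: |ω|/ω_in = (22/15)×50/17 = 220/51, sense flips to −
mesh 4 [17T→16T]: |ω|/ω_in = (220/51)×17/16 = 55/12, sense flips to +
mesh 5 [45T→47T]: |ω|/ω_in = (55/12)×45/47 = 825/188, sense flips to −
signed output speed (× input speed) = -825/188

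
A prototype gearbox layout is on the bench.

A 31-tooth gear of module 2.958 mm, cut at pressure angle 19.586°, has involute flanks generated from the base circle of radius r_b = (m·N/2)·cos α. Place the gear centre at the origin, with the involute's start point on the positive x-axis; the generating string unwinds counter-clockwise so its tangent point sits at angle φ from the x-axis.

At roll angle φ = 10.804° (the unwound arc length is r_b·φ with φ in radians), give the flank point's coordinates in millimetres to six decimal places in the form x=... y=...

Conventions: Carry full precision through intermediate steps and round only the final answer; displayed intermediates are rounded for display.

topology: single-mesh involute geometry — m = 2.958, N = 31
pitch radius r_p = m·N/2 = 2.958·31/2 = 45.849000
base radius r_b = r_p·cos α = 45.849000·cos 19.586° = 43.196149
roll angle φ = 10.804° = 0.18856537 rad
x = r_b·(cos φ + φ·sin φ) = 43.957296
y = r_b·(sin φ − φ·cos φ) = 0.096198

x=43.957296 y=0.096198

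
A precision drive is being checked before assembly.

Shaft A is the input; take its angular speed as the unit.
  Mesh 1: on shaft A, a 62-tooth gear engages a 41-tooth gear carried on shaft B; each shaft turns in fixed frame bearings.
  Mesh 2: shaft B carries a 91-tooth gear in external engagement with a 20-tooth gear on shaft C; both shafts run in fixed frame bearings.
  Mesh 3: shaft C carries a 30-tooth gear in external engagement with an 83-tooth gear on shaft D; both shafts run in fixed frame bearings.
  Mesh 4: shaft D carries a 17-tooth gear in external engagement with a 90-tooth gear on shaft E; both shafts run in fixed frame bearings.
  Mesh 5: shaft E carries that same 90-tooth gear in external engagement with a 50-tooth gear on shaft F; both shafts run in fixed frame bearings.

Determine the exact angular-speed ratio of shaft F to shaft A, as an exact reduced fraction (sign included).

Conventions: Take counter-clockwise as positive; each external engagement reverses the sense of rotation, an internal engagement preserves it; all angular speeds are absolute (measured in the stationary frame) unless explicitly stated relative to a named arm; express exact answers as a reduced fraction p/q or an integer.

-143871/170150

class = fixed-axis compound train [5 meshes; 5 ratios multiply, 5 sense flips]
mesh 1 [62T→41T]: running ratio 62/41, sense −
mesh 2 [91T→20T]: running ratio 2821/410, sense +
mesh 3 [30T→83T]: running ratio 8463/3403, sense −
mesh 4 [17T→90T]: running ratio 47957/102090, sense +
mesh 5 [90T→50T]: running ratio 143871/170150, sense −
ω_out/ω_in = -143871/170150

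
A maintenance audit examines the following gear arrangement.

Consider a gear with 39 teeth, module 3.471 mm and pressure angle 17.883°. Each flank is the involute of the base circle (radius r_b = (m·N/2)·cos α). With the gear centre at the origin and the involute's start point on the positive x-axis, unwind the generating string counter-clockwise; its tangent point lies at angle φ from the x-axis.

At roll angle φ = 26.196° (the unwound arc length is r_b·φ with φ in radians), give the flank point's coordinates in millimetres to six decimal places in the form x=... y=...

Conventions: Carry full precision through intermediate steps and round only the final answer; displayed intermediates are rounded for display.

single-mesh involute tooth geometry (39T wheel at module 3.471)
pitch radius r_p = m·N/2 = 3.471·39/2 = 67.684500
base radius r_b = r_p·cos α = 67.684500·cos 17.883° = 64.414361
roll angle φ = 26.196° = 0.45720645 rad
x = r_b·(cos φ + φ·sin φ) = 70.799104
y = r_b·(sin φ − φ·cos φ) = 2.009522

x=70.799104 y=2.009522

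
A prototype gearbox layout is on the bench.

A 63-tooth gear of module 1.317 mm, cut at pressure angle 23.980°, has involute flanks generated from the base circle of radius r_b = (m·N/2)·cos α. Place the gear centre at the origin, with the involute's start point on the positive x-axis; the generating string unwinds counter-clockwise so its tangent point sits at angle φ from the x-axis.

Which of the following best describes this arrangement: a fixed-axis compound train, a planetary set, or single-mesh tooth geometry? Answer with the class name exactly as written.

single-mesh tooth geometry

class = single-mesh tooth geometry [base-circle involute, m = 1.317, 63T]
classification: single-mesh tooth geometry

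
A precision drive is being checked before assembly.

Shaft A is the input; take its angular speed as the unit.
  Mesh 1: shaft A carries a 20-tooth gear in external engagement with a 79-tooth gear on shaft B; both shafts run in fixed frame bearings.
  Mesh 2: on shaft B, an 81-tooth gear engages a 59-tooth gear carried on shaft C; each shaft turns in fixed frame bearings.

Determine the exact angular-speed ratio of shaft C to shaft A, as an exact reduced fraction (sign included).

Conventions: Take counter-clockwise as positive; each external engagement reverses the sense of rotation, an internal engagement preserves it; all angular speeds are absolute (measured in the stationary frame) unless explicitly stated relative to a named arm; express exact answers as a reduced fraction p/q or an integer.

class = fixed-axis compound train [2 meshes; 2 ratios multiply, 2 sense flips]
mesh 1 [20T→79T]: running ratio 20/79, sense −
mesh 2 [81T→59T]: running ratio 1620/4661, sense +
ω_out/ω_in = 1620/4661

1620/4661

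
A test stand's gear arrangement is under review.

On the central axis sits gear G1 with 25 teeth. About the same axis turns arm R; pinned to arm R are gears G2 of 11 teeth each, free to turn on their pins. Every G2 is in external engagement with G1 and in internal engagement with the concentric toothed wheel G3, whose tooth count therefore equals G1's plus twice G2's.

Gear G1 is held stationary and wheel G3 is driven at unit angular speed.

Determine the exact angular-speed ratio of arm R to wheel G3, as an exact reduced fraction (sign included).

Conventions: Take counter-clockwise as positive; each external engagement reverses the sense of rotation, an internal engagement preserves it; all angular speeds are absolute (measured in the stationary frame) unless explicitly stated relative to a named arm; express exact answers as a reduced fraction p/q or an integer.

47/72

class = planetary set [G3 = 25+2·11 = 47; Willis about the carrier]
ring teeth: 25 + 2·11 = 47
25(ω_sun−ω_arm) = −47(ω_ring−ω_arm),  ω_sun = 0, ω_ring = 1
25(0−ω_arm) = −47(1−ω_arm)  ⇒  72·ω_arm = 47  ⇒  ω_arm = 47/72
ω_out/ω_in = 47/72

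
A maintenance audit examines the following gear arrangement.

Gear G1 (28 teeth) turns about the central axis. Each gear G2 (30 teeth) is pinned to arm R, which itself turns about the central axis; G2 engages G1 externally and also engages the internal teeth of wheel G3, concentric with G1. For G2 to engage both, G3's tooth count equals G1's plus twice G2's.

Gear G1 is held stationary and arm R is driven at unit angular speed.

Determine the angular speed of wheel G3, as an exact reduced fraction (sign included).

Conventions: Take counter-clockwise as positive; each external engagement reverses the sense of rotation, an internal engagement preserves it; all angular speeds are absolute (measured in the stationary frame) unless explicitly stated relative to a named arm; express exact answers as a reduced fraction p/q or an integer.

topology: planetary set — G1 28T / G2 30T / G3 88T, arm = carrier (Willis)
ring teeth: 28 + 2·30 = 88
28(ω_sun−ω_arm) = −88(ω_ring−ω_arm),  ω_sun = 0, ω_arm = 1
ω_ring = 1 − (28/88)(0−1) = 29/22
exact speed ratio = 29/22

29/22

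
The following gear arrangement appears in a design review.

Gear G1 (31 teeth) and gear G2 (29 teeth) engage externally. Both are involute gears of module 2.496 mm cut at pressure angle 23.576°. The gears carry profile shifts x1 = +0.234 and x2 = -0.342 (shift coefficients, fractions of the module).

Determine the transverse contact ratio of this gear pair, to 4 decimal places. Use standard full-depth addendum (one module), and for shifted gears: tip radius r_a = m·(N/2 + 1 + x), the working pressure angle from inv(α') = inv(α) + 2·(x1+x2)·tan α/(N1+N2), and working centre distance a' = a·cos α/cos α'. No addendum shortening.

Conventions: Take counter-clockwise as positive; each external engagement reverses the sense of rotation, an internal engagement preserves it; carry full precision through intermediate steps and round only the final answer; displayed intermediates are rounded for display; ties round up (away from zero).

1.5317

class = single-mesh tooth geometry [involute pair 31T × 29T, m = 2.496]
base radii: r_b1 = 35.458726, r_b2 = 33.171066
tip radii: r_a1 = 41.768064, r_a2 = 37.834368
inv(α') = inv(23.576°) + 2·(+0.234-0.342)·tan α/(31+29) = 0.02334069  ⇒  α' = 23.09231°
a' = a·cos α / cos α' = 74.8800·cos 23.576°/cos 23.09231° = 74.607808
action lengths: √(r_a1²−r_b1²) = 22.073738, √(r_a2²−r_b2²) = 18.196696
base pitch p_b = π·m·cos α = 7.186895
CR = (22.073738 + 18.196696 − 74.607808·sin 23.09231°)/7.186895 = 1.531709
contact ratio ≈ 1.5317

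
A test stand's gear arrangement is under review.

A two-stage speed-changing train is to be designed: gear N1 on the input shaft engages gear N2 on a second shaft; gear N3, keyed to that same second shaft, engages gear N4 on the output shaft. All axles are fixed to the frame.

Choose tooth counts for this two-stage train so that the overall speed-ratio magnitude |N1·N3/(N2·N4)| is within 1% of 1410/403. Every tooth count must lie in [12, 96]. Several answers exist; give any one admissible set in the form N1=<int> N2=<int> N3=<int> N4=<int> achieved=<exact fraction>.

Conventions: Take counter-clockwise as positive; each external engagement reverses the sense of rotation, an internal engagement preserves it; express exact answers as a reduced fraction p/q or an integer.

2-stage fixed-axis compound train for ratio 1410/403
target = 1410/403 in lowest terms: an exact hit needs N1·N3 = k·1410 and N2·N4 = k·403 for one integer k, every count in [12, 96]; additionally prefer no 1:1 stage (N1 ≠ N2, N3 ≠ N4)
k = 1: N1·N3 = 1410 = 15·94, N2·N4 = 403 = 13·31
achieved = 15·94/(13·31) = 1410/403; |achieved − target| = 0 ≤ 141/4030 ✓

N1=15 N2=13 N3=94 N4=31 achieved=1410/403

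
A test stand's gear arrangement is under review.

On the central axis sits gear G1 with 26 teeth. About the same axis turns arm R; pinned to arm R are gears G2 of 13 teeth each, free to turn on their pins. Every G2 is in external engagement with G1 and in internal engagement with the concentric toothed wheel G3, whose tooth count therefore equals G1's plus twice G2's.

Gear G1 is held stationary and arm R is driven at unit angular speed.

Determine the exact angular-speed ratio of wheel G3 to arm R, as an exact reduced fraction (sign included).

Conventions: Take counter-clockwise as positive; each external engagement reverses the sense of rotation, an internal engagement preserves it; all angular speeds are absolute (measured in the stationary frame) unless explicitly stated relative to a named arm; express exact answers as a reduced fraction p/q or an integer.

3/2

class = planetary set [G3 = 26+2·13 = 52; Willis about the carrier]
ring teeth: 26 + 2·13 = 52
26(ω_sun−ω_arm) = −52(ω_ring−ω_arm),  ω_sun = 0, ω_arm = 1
ω_ring = 1 − (26/52)(0−1) = 3/2
ω_out/ω_in = 3/2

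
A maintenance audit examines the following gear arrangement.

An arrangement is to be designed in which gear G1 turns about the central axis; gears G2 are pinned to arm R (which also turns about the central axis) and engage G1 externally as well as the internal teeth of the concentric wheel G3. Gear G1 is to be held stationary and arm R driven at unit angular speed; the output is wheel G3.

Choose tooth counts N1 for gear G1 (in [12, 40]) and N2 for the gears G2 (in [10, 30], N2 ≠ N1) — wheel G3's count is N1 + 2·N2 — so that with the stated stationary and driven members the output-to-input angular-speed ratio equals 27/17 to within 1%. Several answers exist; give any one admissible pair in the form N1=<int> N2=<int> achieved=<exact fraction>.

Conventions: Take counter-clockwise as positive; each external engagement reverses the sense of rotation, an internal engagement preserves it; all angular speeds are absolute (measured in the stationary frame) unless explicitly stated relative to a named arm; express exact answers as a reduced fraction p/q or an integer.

topology: planetary set — design target 27/17, arm = carrier (Willis)
Willis with ω_sun = 0: ω_ring/ω_arm = (N1+N3)/N3; set equal to 27/17  ⇒  N3/N1 = 1/(27/17 − 1) = 17/10
N3 = N1 + 2·N2  ⇒  N2/N1 = (N3/N1 − 1)/2 = (17/10 − 1)/2 = 7/20
smallest multiple with N1 ≥ 12 and N2 ≥ 10: k = 2  ⇒  N1 = 2·20 = 40, N2 = 2·7 = 14 (N1 ≤ 40, N2 ≤ 30, N2 ≠ N1 ✓), N3 = 40 + 2·14 = 68
check: (N1+N3)/N3 with N1 = 40, N3 = 68 gives 27/17; |achieved − target| = 0 ≤ 27/1700 ✓

N1=40 N2=14 achieved=27/17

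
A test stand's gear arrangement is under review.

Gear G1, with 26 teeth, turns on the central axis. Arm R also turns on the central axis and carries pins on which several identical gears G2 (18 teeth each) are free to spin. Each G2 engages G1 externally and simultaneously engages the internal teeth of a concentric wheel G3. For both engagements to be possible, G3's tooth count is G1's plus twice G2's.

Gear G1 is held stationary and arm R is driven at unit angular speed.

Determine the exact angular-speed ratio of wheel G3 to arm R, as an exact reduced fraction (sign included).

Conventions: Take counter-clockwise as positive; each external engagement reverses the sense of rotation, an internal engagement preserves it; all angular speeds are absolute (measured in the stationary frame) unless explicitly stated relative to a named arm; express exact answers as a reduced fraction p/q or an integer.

44/31

topology: planetary set — G1 26T / G2 18T / G3 62T, arm = carrier (Willis)
ring teeth: 26 + 2·18 = 62
26(ω_sun−ω_arm) = −62(ω_ring−ω_arm),  ω_sun = 0, ω_arm = 1
ω_ring = 1 − (26/62)(0−1) = 44/31
ω_out/ω_in = 44/31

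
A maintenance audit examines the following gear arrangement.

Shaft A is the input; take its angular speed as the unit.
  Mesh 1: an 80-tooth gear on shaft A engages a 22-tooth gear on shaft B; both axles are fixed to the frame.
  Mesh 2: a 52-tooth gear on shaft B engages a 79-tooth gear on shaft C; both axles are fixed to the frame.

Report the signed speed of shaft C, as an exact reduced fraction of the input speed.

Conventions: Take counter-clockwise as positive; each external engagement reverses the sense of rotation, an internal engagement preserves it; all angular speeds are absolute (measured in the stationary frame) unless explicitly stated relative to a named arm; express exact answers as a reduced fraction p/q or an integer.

2080/869

2-mesh fixed-axis compound train (all bearings frame-fixed)
mesh 1 [80T→22T]: |ω|/ω_in = 1×80/22 = 40/11, sense flips to −
mesh 2 [52T→79T]: |ω|/ω_in = (40/11)×52/79 = 2080/869, sense flips to +
signed output speed (× input speed) = 2080/869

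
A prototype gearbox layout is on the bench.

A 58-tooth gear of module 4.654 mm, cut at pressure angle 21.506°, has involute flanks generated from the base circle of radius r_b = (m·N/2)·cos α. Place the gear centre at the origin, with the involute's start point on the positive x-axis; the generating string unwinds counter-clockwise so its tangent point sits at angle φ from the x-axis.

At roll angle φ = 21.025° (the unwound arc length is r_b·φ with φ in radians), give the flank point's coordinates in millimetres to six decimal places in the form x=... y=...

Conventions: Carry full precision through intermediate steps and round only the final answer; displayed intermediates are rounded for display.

x=133.741438 y=2.040534

single-mesh involute tooth geometry (58T wheel at module 4.654)
pitch radius r_p = m·N/2 = 4.654·58/2 = 134.966000
base radius r_b = r_p·cos α = 134.966000·cos 21.506° = 125.569557
roll angle φ = 21.025° = 0.36695548 rad
x = r_b·(cos φ + φ·sin φ) = 133.741438
y = r_b·(sin φ − φ·cos φ) = 2.040534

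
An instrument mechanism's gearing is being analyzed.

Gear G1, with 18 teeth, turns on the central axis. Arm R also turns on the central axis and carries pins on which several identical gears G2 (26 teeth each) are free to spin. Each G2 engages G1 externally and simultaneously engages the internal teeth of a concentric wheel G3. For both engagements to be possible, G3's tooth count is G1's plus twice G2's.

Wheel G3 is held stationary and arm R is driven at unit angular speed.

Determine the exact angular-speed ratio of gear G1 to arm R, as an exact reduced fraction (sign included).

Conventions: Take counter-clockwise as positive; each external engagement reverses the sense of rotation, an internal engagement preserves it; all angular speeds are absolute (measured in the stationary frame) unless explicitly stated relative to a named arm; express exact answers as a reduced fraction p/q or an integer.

topology: planetary set — G1 18T / G2 26T / G3 70T, arm = carrier (Willis)
ring teeth: 18 + 2·26 = 70
18(ω_sun−ω_arm) = −70(ω_ring−ω_arm),  ω_ring = 0, ω_arm = 1
ω_sun = 1 − (70/18)(0−1) = 44/9
ω_out/ω_in = 44/9

44/9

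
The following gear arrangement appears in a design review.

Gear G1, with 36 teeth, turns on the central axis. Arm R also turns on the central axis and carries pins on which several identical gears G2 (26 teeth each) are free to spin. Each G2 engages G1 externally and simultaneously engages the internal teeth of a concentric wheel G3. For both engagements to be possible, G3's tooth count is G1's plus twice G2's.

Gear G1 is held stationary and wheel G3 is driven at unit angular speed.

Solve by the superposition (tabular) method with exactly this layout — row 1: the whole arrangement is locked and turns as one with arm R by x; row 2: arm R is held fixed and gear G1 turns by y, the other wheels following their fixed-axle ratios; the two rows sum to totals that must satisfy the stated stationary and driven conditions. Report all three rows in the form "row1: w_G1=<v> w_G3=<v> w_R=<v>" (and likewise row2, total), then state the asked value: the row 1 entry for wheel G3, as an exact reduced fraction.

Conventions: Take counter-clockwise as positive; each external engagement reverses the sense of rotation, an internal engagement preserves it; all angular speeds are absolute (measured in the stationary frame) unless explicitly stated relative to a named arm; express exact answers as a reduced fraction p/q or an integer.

recognized (axles ride arm R): planetary set, 36/26/88 teeth
row 1 — lock + rotate with arm: ω_sun = ω_ring = ω_arm = x
row 2: sun turns y, ring = −(36/88)·y, arm 0
boundary: total ω_sun = x + y = 0 and total ω_ring = x − (36/88)·y = 1  ⇒  y = -22/31, x = 22/31
row 2 ring = −(36/88)·(-22/31) = 9/31
totals (row 1 + row 2): sun 22/31 + (-22/31) = 0, ring 22/31 + 9/31 = 1, arm 22/31 + 0 = 22/31
asked cell (row1, ring) = 22/31

row1: w_G1=22/31 w_G3=22/31 w_R=22/31
row2: w_G1=-22/31 w_G3=9/31 w_R=0
total: w_G1=0 w_G3=1 w_R=22/31
asked value: 22/31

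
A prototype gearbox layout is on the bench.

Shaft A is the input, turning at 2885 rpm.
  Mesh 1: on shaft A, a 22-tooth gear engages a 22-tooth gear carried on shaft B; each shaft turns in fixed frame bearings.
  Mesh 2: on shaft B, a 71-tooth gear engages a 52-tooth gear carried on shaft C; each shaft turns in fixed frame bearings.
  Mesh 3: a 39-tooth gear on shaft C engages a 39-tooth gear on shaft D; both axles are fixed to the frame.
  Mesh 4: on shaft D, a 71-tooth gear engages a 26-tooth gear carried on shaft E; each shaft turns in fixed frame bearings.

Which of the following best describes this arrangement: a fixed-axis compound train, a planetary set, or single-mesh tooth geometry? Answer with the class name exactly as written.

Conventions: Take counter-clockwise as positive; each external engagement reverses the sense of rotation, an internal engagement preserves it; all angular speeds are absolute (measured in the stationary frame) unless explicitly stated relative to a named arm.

fixed-axis compound train

topology: fixed-axis compound train — 4 meshes, A→E
classification: fixed-axis compound train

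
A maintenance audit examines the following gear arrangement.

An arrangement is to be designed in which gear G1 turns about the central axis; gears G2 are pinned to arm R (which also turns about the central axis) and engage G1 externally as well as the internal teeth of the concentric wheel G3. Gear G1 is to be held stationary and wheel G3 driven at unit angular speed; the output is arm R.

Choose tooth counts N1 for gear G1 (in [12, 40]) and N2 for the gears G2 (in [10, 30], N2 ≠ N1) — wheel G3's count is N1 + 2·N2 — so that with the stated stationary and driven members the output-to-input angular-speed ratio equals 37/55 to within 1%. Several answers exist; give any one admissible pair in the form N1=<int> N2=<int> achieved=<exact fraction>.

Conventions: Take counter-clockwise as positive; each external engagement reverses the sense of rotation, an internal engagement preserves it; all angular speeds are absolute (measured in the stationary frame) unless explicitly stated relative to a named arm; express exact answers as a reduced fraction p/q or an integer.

N1=36 N2=19 achieved=37/55

planetary set to be sized for 37/55 (Willis relation)
Willis with ω_sun = 0: ω_arm/ω_ring = N3/(N1+N3); set equal to 37/55  ⇒  N3/N1 = (37/55)/(1 − 37/55) = 37/18
N3 = N1 + 2·N2  ⇒  N2/N1 = (N3/N1 − 1)/2 = (37/18 − 1)/2 = 19/36
smallest multiple with N1 ≥ 12 and N2 ≥ 10: k = 1  ⇒  N1 = 1·36 = 36, N2 = 1·19 = 19 (N1 ≤ 40, N2 ≤ 30, N2 ≠ N1 ✓), N3 = 36 + 2·19 = 74
check: N3/(N1+N3) with N1 = 36, N3 = 74 gives 37/55; |achieved − target| = 0 ≤ 37/5500 ✓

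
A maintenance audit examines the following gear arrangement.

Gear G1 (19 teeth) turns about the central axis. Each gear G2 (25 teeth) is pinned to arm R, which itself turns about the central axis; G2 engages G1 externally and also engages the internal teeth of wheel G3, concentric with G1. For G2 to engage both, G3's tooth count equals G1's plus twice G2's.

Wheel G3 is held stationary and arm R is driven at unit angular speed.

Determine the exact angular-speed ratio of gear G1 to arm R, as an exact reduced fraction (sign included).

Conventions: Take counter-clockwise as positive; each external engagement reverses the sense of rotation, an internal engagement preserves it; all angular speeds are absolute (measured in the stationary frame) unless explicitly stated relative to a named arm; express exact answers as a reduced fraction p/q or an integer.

88/19

planetary set (19T centre, 25T on arm, 69T internal) — Willis relation
ring teeth: 19 + 2·25 = 69
19(ω_sun−ω_arm) = −69(ω_ring−ω_arm),  ω_ring = 0, ω_arm = 1
ω_sun = 1 − (69/19)(0−1) = 88/19
ω_out/ω_in = 88/19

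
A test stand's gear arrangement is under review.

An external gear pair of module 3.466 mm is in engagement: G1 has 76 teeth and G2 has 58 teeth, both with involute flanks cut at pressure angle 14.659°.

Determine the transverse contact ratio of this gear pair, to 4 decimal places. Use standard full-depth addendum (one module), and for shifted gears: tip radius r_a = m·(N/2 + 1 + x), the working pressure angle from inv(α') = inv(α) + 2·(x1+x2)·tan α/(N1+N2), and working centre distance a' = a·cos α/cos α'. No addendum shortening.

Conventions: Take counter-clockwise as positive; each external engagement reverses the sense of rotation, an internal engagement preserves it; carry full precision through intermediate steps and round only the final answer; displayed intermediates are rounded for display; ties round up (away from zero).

class = single-mesh tooth geometry [involute pair 76T × 58T, m = 3.466]
base radii: r_b1 = 127.420785, r_b2 = 97.242178
tip radii: r_a1 = 135.174000, r_a2 = 103.980000
no profile shift: α' = α, a' = a
action lengths: √(r_a1²−r_b1²) = 45.121546, √(r_a2²−r_b2²) = 36.821179
base pitch p_b = π·m·cos α = 10.534321
CR = (45.121546 + 36.821179 − 232.222000·sin 14.65900°)/10.534321 = 2.199980
contact ratio ≈ 2.2000

2.2000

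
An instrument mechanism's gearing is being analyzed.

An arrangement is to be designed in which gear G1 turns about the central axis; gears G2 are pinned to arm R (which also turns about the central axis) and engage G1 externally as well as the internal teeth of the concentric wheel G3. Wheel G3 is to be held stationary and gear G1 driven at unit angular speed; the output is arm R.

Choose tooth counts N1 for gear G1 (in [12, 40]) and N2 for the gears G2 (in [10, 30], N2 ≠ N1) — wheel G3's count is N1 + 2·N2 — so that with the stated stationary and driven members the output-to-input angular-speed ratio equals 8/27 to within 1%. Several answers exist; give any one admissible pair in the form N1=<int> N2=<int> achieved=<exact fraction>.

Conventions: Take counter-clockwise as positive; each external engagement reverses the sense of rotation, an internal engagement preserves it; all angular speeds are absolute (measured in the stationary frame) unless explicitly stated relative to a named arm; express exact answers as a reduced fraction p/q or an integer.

planetary set to be sized for 8/27 (Willis relation)
Willis with ω_ring = 0: ω_arm/ω_sun = N1/(N1+N3); set equal to 8/27  ⇒  N3/N1 = 1/(8/27) − 1 = 19/8
N3 = N1 + 2·N2  ⇒  N2/N1 = (N3/N1 − 1)/2 = (19/8 − 1)/2 = 11/16
smallest multiple with N1 ≥ 12 and N2 ≥ 10: k = 1  ⇒  N1 = 1·16 = 16, N2 = 1·11 = 11 (N1 ≤ 40, N2 ≤ 30, N2 ≠ N1 ✓), N3 = 16 + 2·11 = 38
check: N1/(N1+N3) with N1 = 16, N3 = 38 gives 8/27; |achieved − target| = 0 ≤ 2/675 ✓

N1=16 N2=11 achieved=8/27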